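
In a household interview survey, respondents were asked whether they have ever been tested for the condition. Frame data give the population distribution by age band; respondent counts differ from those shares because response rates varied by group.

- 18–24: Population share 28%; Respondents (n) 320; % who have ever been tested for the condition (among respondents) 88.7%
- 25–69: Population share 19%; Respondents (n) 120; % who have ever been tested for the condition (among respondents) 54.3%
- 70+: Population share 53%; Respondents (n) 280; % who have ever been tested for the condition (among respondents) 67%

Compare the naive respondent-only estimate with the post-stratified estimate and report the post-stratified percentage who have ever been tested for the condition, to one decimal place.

70.7%

Unadjusted (pooled respondent) estimate weights by respondent counts:
  (320/720)×88.7 + (120/720)×54.3 + (280/720)×67 = 74.5278%
Post-stratifying to population shares instead:
  0.28×88.7 + 0.19×54.3 + 0.53×67 = 70.663%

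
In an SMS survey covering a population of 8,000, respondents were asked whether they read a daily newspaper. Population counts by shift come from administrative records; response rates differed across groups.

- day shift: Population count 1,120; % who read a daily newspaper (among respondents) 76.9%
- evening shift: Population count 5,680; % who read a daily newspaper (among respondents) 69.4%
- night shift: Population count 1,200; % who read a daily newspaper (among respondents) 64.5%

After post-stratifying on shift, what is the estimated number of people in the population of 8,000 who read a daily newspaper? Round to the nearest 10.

Each cell contributes its population count × the respondent rate:
  day shift: 1,120 × 76.9% = 861.28
  evening shift: 5,680 × 69.4% = 3941.92
  night shift: 1,200 × 64.5% = 774
Estimated total = 5577.2 → 5,580.

5,580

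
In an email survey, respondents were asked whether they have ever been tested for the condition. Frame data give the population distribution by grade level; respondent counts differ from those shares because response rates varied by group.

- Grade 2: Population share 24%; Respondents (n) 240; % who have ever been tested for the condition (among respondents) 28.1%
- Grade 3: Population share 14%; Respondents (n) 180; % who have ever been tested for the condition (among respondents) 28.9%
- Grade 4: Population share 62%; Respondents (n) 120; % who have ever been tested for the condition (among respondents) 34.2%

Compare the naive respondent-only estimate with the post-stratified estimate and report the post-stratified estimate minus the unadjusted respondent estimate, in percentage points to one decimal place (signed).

+2.3 percentage points

Unadjusted (pooled respondent) estimate weights by respondent counts:
  (240/540)×28.1 + (180/540)×28.9 + (120/540)×34.2 = 29.7222%
Reweighting by population grade level shares:
  0.24×28.1 + 0.14×28.9 + 0.62×34.2 = 31.994%
Difference = 31.994 − 29.7222 = 2.2718 pp.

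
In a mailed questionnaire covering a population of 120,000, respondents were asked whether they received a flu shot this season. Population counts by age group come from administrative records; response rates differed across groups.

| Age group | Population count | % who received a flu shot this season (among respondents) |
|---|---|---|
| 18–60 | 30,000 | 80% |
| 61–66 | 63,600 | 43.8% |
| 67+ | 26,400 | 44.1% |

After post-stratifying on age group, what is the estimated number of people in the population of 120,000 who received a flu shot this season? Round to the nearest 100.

63,500

Apply each group's respondent rate to its population count:
  18–60: 30,000 × 80% = 24,000
  61–66: 63,600 × 43.8% = 27856.8
  67+: 26,400 × 44.1% = 11642.4
Estimated total = 63499.2 → 63,500.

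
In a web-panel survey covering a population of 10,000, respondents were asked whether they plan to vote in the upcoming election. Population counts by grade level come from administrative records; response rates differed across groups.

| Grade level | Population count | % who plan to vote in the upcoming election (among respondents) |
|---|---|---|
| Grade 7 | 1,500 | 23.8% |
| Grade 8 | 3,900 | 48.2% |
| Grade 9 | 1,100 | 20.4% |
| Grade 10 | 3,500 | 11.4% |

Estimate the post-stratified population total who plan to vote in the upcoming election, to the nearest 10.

2,860

Each cell contributes its population count × the respondent rate:
  Grade 7: 1,500 × 23.8% = 357
  Grade 8: 3,900 × 48.2% = 1879.8
  Grade 9: 1,100 × 20.4% = 224.4
  Grade 10: 3,500 × 11.4% = 399
Estimated total = 2860.2 → 2,860.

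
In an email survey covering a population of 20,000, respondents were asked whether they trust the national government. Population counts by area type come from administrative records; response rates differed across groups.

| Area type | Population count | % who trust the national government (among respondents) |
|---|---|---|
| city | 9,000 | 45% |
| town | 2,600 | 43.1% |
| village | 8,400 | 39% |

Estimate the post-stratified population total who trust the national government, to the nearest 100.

Estimated count per cell = population count × respondent percentage:
  city: 9,000 × 45% = 4050
  town: 2,600 × 43.1% = 1120.6
  village: 8,400 × 39% = 3276
Estimated total = 8446.6 → 8,400.

8,400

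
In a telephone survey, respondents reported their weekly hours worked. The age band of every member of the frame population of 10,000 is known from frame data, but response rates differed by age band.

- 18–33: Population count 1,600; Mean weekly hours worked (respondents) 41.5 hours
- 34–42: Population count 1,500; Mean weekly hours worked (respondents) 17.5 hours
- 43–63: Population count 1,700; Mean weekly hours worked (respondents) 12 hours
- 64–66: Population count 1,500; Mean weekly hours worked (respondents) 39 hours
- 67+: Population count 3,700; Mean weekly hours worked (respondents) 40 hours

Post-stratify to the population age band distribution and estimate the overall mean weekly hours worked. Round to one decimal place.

Weight each group's respondent value by its population share:
  18–33: (1,600/10,000) × 41.5 = 6.64
  34–42: (1,500/10,000) × 17.5 = 2.625
  43–63: (1,700/10,000) × 12 = 2.04
  64–66: (1,500/10,000) × 39 = 5.85
  67+: (3,700/10,000) × 40 = 14.8
Post-stratified estimate = 31.955 → 32.0.

32.0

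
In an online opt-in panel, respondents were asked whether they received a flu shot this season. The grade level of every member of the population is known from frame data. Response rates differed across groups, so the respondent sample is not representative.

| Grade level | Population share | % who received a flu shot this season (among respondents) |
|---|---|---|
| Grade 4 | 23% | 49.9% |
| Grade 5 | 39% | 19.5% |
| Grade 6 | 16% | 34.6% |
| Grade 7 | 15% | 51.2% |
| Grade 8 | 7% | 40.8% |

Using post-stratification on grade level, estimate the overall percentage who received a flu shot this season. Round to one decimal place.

Weight each group's respondent value by its population share:
  Grade 4: 0.23 × 49.9 = 11.477
  Grade 5: 0.39 × 19.5 = 7.605
  Grade 6: 0.16 × 34.6 = 5.536
  Grade 7: 0.15 × 51.2 = 7.68
  Grade 8: 0.07 × 40.8 = 2.856
Post-stratified estimate = 35.154 → 35.2%.

35.2%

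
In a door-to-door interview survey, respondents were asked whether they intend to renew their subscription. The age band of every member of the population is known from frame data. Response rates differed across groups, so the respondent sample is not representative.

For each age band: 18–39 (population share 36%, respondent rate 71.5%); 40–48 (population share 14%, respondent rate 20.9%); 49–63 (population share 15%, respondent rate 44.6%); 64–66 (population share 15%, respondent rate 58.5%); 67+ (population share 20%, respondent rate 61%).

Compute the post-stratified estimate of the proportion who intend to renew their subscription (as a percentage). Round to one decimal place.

Post-stratification weights by population share, not respondent share:
  18–39: 0.36 × 71.5 = 25.74
  40–48: 0.14 × 20.9 = 2.926
  49–63: 0.15 × 44.6 = 6.69
  64–66: 0.15 × 58.5 = 8.775
  67+: 0.2 × 61 = 12.2
Post-stratified estimate = 56.331 → 56.3%.

56.3%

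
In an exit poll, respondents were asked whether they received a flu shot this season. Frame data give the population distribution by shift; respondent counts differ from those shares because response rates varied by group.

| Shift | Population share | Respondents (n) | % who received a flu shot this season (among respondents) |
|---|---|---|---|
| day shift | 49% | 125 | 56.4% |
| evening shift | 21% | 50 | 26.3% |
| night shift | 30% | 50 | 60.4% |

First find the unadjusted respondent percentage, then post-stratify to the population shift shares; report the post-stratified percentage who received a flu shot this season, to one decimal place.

Without adjustment, the pooled respondent share is:
  (125/225)×56.4 + (50/225)×26.3 + (50/225)×60.4 = 50.6%
Post-stratifying to population shares instead:
  0.49×56.4 + 0.21×26.3 + 0.3×60.4 = 51.279%

51.3%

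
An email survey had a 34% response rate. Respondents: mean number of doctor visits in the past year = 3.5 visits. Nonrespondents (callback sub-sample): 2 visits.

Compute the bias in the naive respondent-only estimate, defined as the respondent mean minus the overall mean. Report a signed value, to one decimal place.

+1.0

Nonresponse fraction = 1 − 0.34 = 0.66.
Bias = (nonresponse fraction) × (respondent mean − nonrespondent mean)
     = 0.66 × (3.5 − 2) = 0.66 × 1.5 = 0.99.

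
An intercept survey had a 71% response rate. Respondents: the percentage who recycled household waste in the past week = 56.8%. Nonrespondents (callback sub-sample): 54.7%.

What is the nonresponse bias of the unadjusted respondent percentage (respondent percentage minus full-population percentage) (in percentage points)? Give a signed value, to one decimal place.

+0.6 percentage points

Nonresponse fraction = 1 − 0.71 = 0.29.
Bias = (nonresponse fraction) × (respondent percentage − nonrespondent percentage)
     = 0.29 × (56.8 − 54.7) = 0.29 × 2.1 = 0.609.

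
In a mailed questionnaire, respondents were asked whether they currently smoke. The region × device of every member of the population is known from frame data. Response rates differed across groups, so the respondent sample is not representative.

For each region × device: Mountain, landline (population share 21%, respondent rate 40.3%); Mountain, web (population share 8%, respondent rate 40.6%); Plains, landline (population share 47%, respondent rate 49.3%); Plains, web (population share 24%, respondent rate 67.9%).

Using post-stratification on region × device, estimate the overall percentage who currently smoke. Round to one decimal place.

51.2%

Each cell contributes population-share × respondent value:
  Mountain, landline: 0.21 × 40.3 = 8.463
  Mountain, web: 0.08 × 40.6 = 3.248
  Plains, landline: 0.47 × 49.3 = 23.171
  Plains, web: 0.24 × 67.9 = 16.296
Post-stratified estimate = 51.178 → 51.2%.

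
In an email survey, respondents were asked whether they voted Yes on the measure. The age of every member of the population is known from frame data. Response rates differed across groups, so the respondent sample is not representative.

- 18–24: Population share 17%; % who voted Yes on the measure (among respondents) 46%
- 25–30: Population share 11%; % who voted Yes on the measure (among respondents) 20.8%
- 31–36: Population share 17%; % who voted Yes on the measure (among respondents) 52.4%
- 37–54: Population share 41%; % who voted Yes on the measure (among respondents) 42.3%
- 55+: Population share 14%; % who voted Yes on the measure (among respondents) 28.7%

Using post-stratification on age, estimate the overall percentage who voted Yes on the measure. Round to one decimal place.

Each cell contributes population-share × respondent value:
  18–24: 0.17 × 46 = 7.82
  25–30: 0.11 × 20.8 = 2.288
  31–36: 0.17 × 52.4 = 8.908
  37–54: 0.41 × 42.3 = 17.343
  55+: 0.14 × 28.7 = 4.018
Post-stratified estimate = 40.377 → 40.4%.

40.4%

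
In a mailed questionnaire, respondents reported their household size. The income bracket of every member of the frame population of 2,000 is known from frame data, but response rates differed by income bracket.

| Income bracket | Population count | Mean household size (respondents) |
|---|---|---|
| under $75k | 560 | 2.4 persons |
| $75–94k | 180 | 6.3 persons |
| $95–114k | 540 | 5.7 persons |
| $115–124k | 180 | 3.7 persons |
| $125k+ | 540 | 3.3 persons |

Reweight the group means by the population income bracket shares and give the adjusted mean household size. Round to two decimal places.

4.00

Post-stratification weights by population share, not respondent share:
  under $75k: (560/2,000) × 2.4 = 0.672
  $75–94k: (180/2,000) × 6.3 = 0.567
  $95–114k: (540/2,000) × 5.7 = 1.539
  $115–124k: (180/2,000) × 3.7 = 0.333
  $125k+: (540/2,000) × 3.3 = 0.891
Post-stratified estimate = 4.002 → 4.00.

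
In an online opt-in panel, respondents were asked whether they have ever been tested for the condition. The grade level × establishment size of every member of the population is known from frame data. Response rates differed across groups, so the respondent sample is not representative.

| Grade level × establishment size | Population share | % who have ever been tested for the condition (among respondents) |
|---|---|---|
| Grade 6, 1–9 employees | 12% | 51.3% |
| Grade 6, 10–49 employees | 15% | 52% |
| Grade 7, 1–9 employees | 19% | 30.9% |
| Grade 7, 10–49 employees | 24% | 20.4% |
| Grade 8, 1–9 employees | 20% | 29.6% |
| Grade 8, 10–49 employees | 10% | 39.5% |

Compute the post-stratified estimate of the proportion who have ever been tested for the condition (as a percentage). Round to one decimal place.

34.6%

Post-stratification weights by population share, not respondent share:
  Grade 6, 1–9 employees: 0.12 × 51.3 = 6.156
  Grade 6, 10–49 employees: 0.15 × 52 = 7.8
  Grade 7, 1–9 employees: 0.19 × 30.9 = 5.871
  Grade 7, 10–49 employees: 0.24 × 20.4 = 4.896
  Grade 8, 1–9 employees: 0.2 × 29.6 = 5.92
  Grade 8, 10–49 employees: 0.1 × 39.5 = 3.95
Post-stratified estimate = 34.593 → 34.6%.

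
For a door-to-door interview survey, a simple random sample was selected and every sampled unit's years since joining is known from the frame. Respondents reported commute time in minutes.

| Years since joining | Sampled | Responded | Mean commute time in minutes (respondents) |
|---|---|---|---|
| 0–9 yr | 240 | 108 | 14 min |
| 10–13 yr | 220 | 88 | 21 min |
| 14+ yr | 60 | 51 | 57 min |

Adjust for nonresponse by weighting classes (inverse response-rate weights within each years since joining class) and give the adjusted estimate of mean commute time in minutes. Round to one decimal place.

21.9

Class response rates: 0–9 yr 108/240 = 45%, 10–13 yr 88/220 = 40%, 14+ yr 51/60 = 85%.
With weight = n_sampled/n_responded per class, the weighted class total is n_sampled:
  0–9 yr: 240 × 14 = 3360
  10–13 yr: 220 × 21 = 4620
  14+ yr: 60 × 57 = 3420
Adjusted estimate = 11,400 / 520 = 21.9231 → 21.9.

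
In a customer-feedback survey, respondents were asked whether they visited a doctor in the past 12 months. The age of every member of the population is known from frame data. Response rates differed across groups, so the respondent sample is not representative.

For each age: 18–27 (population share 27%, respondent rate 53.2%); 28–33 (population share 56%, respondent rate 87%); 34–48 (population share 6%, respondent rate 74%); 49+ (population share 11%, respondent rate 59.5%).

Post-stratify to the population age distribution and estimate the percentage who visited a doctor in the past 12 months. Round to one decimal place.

Weight each group's respondent value by its population share:
  18–27: 0.27 × 53.2 = 14.364
  28–33: 0.56 × 87 = 48.72
  34–48: 0.06 × 74 = 4.44
  49+: 0.11 × 59.5 = 6.545
Post-stratified estimate = 74.069 → 74.1%.

74.1%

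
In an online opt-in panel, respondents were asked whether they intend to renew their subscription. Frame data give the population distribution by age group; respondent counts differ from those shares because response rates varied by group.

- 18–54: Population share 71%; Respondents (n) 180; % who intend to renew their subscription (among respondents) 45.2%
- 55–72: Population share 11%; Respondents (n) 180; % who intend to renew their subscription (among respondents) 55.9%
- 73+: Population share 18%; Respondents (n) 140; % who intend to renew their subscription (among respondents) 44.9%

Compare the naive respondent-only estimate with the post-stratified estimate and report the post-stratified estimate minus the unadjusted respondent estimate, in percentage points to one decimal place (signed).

Unadjusted (pooled respondent) estimate weights by respondent counts:
  (180/500)×45.2 + (180/500)×55.9 + (140/500)×44.9 = 48.968%
Reweighting by population age group shares:
  0.71×45.2 + 0.11×55.9 + 0.18×44.9 = 46.323%
Difference = 46.323 − 48.968 = -2.645 pp.

-2.6 percentage points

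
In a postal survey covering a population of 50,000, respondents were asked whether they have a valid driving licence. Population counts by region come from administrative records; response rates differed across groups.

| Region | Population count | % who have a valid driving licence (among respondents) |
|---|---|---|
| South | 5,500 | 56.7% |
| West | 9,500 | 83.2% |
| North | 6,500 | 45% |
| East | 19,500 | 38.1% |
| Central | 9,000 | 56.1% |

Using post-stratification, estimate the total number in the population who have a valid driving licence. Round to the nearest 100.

Apply each group's respondent rate to its population count:
  South: 5,500 × 56.7% = 3118.5
  West: 9,500 × 83.2% = 7904
  North: 6,500 × 45% = 2925
  East: 19,500 × 38.1% = 7429.5
  Central: 9,000 × 56.1% = 5049
Estimated total = 26,426 → 26,400.

26,400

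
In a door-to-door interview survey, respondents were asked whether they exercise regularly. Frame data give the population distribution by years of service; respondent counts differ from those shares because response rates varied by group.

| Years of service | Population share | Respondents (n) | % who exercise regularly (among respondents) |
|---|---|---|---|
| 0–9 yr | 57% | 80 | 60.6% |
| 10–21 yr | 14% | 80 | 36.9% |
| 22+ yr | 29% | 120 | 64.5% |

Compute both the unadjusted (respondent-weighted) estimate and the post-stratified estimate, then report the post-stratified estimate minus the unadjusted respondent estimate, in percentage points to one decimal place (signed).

Unadjusted (pooled respondent) estimate weights by respondent counts:
  (80/280)×60.6 + (80/280)×36.9 + (120/280)×64.5 = 55.5%
Post-stratifying to population shares instead:
  0.57×60.6 + 0.14×36.9 + 0.29×64.5 = 58.413%
Difference = 58.413 − 55.5 = 2.913 pp.

+2.9 percentage points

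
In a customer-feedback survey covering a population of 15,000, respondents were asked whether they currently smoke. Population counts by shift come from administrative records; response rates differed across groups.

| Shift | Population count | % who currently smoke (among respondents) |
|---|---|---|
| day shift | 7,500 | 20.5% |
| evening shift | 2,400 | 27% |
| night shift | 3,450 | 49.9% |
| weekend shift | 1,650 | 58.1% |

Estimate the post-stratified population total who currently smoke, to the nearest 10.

4,870

Each cell contributes its population count × the respondent rate:
  day shift: 7,500 × 20.5% = 1537.5
  evening shift: 2,400 × 27% = 648
  night shift: 3,450 × 49.9% = 1721.55
  weekend shift: 1,650 × 58.1% = 958.65
Estimated total = 4865.7 → 4,870.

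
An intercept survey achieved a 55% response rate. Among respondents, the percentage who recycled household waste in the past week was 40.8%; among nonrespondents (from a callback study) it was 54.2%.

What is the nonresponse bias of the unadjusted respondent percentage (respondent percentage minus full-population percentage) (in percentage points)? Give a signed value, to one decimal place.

-6.0 percentage points

Nonresponse fraction = 1 − 0.55 = 0.45.
Bias = (nonresponse fraction) × (respondent percentage − nonrespondent percentage)
     = 0.45 × (40.8 − 54.2) = 0.45 × -13.4 = -6.03.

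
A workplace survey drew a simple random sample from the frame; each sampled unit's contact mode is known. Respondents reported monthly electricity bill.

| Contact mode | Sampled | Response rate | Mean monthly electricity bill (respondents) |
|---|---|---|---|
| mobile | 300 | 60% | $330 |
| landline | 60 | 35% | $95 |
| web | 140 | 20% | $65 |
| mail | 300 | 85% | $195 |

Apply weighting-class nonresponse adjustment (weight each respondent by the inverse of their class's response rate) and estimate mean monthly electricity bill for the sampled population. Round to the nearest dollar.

Each respondent's weight = sampled/responded in their class; summing within a class gives n_sampled, so:
  mobile: 300 × 330 = 99,000
  landline: 60 × 95 = 5700
  web: 140 × 65 = 9100
  mail: 300 × 195 = 58,500
Adjusted estimate = 172,300 / 800 = 215.375 → $215.

$215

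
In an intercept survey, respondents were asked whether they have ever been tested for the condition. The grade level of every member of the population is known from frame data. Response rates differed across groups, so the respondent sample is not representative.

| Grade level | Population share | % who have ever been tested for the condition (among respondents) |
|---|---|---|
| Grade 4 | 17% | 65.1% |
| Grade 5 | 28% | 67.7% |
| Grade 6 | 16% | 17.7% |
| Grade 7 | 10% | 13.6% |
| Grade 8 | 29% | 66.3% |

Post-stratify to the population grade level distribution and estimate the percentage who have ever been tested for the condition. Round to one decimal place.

Weight each group's respondent value by its population share:
  Grade 4: 0.17 × 65.1 = 11.067
  Grade 5: 0.28 × 67.7 = 18.956
  Grade 6: 0.16 × 17.7 = 2.832
  Grade 7: 0.1 × 13.6 = 1.36
  Grade 8: 0.29 × 66.3 = 19.227
Post-stratified estimate = 53.442 → 53.4%.

53.4%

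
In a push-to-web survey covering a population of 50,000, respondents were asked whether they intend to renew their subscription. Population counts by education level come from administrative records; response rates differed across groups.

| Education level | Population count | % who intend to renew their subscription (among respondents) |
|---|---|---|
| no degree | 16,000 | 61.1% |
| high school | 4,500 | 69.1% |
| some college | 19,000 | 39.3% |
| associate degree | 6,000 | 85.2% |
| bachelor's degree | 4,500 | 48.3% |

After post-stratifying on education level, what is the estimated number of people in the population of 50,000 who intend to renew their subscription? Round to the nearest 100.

Each cell contributes its population count × the respondent rate:
  no degree: 16,000 × 61.1% = 9776
  high school: 4,500 × 69.1% = 3109.5
  some college: 19,000 × 39.3% = 7467
  associate degree: 6,000 × 85.2% = 5112
  bachelor's degree: 4,500 × 48.3% = 2173.5
Estimated total = 27,638 → 27,600.

27,600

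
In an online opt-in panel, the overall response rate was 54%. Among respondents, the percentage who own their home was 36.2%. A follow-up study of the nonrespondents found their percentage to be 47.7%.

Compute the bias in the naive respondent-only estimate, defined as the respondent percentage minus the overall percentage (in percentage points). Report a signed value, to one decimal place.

Nonresponse fraction = 1 − 0.54 = 0.46.
Bias = (nonresponse fraction) × (respondent percentage − nonrespondent percentage)
     = 0.46 × (36.2 − 47.7) = 0.46 × -11.5 = -5.29.

-5.3 percentage points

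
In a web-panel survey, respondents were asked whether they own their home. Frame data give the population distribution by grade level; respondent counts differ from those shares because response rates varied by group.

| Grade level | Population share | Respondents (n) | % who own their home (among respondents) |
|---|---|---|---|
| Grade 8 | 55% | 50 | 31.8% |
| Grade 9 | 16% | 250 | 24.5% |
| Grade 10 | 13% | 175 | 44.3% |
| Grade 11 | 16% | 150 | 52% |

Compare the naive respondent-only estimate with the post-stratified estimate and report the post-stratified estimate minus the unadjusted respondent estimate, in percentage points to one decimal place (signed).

-1.7 percentage points

Without adjustment, the pooled respondent share is:
  (50/625)×31.8 + (250/625)×24.5 + (175/625)×44.3 + (150/625)×52 = 37.228%
Post-stratifying to population shares instead:
  0.55×31.8 + 0.16×24.5 + 0.13×44.3 + 0.16×52 = 35.489%
Difference = 35.489 − 37.228 = -1.739 pp.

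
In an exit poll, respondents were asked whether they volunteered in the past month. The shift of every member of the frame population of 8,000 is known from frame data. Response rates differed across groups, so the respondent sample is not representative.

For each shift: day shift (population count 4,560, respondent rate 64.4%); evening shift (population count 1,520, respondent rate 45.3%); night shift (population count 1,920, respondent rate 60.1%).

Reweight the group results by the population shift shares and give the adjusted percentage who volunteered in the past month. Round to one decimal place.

59.7%

Weight each group's respondent value by its population share:
  day shift: (4,560/8,000) × 64.4 = 36.708
  evening shift: (1,520/8,000) × 45.3 = 8.607
  night shift: (1,920/8,000) × 60.1 = 14.424
Post-stratified estimate = 59.739 → 59.7%.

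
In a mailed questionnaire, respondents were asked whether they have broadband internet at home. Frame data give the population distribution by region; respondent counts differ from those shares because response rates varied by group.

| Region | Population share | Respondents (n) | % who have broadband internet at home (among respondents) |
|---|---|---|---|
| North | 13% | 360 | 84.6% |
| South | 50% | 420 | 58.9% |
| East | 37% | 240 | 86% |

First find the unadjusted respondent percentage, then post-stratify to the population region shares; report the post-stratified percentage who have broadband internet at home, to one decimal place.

Naive respondent-only estimate (weights = respondent counts):
  (360/1020)×84.6 + (420/1020)×58.9 + (240/1020)×86 = 74.3471%
Post-stratified estimate weights by population shares:
  0.13×84.6 + 0.5×58.9 + 0.37×86 = 72.268%

72.3%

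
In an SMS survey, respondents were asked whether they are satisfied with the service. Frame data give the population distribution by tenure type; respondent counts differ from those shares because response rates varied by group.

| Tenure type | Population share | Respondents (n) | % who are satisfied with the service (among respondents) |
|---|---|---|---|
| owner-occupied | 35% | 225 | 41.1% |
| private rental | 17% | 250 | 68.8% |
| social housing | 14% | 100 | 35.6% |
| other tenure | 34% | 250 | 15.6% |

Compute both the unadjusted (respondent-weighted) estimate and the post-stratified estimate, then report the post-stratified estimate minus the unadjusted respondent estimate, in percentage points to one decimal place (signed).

Unadjusted (pooled respondent) estimate weights by respondent counts:
  (225/825)×41.1 + (250/825)×68.8 + (100/825)×35.6 + (250/825)×15.6 = 41.1%
Post-stratifying to population shares instead:
  0.35×41.1 + 0.17×68.8 + 0.14×35.6 + 0.34×15.6 = 36.369%
Difference = 36.369 − 41.1 = -4.731 pp.

-4.7 percentage points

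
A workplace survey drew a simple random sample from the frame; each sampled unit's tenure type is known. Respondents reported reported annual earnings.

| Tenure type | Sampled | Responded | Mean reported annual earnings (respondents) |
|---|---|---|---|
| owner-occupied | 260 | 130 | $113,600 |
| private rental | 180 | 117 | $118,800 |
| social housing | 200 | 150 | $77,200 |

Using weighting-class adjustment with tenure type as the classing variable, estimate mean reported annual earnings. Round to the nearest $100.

Response rates by class: owner-occupied 130/260 = 50%, private rental 117/180 = 65%, social housing 150/200 = 75%.
Weighting each respondent by the inverse class response rate inflates each class back to its sampled size, so the class weight is n_sampled:
  owner-occupied: 260 × 113,600 = 29,536,000
  private rental: 180 × 118,800 = 21,384,000
  social housing: 200 × 77,200 = 15,440,000
Adjusted estimate = 66,360,000 / 640 = 103688 → $103,700.

$103,700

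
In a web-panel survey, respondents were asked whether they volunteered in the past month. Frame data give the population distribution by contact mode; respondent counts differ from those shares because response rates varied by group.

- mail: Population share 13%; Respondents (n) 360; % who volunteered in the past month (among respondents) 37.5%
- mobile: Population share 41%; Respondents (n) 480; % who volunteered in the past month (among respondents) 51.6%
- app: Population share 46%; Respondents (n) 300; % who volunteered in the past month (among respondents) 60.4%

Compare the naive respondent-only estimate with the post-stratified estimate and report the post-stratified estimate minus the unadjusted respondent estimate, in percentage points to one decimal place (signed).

+4.4 percentage points

Unadjusted (pooled respondent) estimate weights by respondent counts:
  (360/1140)×37.5 + (480/1140)×51.6 + (300/1140)×60.4 = 49.4632%
Post-stratifying to population shares instead:
  0.13×37.5 + 0.41×51.6 + 0.46×60.4 = 53.815%
Difference = 53.815 − 49.4632 = 4.3518 pp.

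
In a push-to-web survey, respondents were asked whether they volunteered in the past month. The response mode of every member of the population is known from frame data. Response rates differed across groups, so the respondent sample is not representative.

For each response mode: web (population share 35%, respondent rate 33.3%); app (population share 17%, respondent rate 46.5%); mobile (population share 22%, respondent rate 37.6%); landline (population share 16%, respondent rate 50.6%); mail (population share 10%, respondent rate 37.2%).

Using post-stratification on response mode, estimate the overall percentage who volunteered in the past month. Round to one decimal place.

39.6%

Weight each group's respondent value by its population share:
  web: 0.35 × 33.3 = 11.655
  app: 0.17 × 46.5 = 7.905
  mobile: 0.22 × 37.6 = 8.272
  landline: 0.16 × 50.6 = 8.096
  mail: 0.1 × 37.2 = 3.72
Post-stratified estimate = 39.648 → 39.6%.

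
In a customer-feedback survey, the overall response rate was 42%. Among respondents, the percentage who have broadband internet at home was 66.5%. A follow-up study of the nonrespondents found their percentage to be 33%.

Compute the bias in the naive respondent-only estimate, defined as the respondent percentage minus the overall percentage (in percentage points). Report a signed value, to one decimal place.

Nonresponse fraction = 1 − 0.42 = 0.58.
Bias = (nonresponse fraction) × (respondent percentage − nonrespondent percentage)
     = 0.58 × (66.5 − 33) = 0.58 × 33.5 = 19.43.

+19.4 percentage points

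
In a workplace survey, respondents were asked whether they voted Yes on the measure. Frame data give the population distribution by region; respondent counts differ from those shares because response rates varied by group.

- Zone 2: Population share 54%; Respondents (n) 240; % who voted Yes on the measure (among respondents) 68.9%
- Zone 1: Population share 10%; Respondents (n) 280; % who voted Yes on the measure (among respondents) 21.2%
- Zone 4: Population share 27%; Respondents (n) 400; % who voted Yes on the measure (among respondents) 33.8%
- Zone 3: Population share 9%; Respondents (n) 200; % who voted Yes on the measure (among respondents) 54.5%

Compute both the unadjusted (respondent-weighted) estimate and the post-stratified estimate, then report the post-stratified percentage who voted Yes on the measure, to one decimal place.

53.4%

Unadjusted (pooled respondent) estimate weights by respondent counts:
  (240/1120)×68.9 + (280/1120)×21.2 + (400/1120)×33.8 + (200/1120)×54.5 = 41.8679%
Post-stratified estimate weights by population shares:
  0.54×68.9 + 0.1×21.2 + 0.27×33.8 + 0.09×54.5 = 53.357%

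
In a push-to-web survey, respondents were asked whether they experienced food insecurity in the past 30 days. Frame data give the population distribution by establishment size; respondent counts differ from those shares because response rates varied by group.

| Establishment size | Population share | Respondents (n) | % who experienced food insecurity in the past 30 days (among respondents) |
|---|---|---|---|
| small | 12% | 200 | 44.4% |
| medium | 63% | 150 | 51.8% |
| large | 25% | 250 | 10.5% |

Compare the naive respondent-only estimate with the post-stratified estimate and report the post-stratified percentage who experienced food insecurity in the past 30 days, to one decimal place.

40.6%

Without adjustment, the pooled respondent share is:
  (200/600)×44.4 + (150/600)×51.8 + (250/600)×10.5 = 32.125%
Post-stratified estimate weights by population shares:
  0.12×44.4 + 0.63×51.8 + 0.25×10.5 = 40.587%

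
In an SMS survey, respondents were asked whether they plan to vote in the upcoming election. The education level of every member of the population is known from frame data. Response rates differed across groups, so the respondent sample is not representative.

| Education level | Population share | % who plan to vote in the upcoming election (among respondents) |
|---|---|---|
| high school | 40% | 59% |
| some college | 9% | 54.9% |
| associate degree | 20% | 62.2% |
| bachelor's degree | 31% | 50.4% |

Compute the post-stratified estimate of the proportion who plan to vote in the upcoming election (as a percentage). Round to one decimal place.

56.6%

Weight each group's respondent value by its population share:
  high school: 0.4 × 59 = 23.6
  some college: 0.09 × 54.9 = 4.941
  associate degree: 0.2 × 62.2 = 12.44
  bachelor's degree: 0.31 × 50.4 = 15.624
Post-stratified estimate = 56.605 → 56.6%.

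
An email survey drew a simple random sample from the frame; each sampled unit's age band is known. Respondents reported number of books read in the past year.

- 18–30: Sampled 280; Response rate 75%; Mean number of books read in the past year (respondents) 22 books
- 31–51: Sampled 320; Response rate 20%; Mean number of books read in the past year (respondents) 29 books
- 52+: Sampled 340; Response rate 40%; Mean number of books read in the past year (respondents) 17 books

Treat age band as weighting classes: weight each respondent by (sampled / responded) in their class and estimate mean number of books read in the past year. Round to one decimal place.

22.6

Each respondent's weight = sampled/responded in their class; summing within a class gives n_sampled, so:
  18–30: 280 × 22 = 6160
  31–51: 320 × 29 = 9280
  52+: 340 × 17 = 5780
Adjusted estimate = 21,220 / 940 = 22.5745 → 22.6.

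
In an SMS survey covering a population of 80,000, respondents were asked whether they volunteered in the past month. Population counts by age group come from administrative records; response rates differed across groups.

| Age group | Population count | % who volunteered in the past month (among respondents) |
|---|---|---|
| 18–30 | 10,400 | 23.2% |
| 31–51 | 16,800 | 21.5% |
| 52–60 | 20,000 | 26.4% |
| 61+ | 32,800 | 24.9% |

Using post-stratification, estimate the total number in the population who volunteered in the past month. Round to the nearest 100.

19,500

Estimated count per cell = population count × respondent percentage:
  18–30: 10,400 × 23.2% = 2412.8
  31–51: 16,800 × 21.5% = 3612
  52–60: 20,000 × 26.4% = 5280
  61+: 32,800 × 24.9% = 8167.2
Estimated total = 19,472 → 19,500.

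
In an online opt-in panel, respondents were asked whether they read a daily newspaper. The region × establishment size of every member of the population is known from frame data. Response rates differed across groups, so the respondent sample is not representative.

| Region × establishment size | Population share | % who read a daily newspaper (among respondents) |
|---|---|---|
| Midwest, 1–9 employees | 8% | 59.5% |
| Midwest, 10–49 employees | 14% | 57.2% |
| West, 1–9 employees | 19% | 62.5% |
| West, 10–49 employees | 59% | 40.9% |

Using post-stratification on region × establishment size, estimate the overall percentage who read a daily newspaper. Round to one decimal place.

48.8%

Weight each group's respondent value by its population share:
  Midwest, 1–9 employees: 0.08 × 59.5 = 4.76
  Midwest, 10–49 employees: 0.14 × 57.2 = 8.008
  West, 1–9 employees: 0.19 × 62.5 = 11.875
  West, 10–49 employees: 0.59 × 40.9 = 24.131
Post-stratified estimate = 48.774 → 48.8%.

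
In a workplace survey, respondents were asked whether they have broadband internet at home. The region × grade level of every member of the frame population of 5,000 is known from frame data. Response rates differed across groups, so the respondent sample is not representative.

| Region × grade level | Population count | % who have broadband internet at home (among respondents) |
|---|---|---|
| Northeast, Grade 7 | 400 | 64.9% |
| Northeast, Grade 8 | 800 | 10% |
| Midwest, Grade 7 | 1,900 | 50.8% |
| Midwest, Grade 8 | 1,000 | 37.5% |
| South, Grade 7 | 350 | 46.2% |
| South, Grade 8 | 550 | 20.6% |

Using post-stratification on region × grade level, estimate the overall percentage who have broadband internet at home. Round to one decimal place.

Each cell contributes population-share × respondent value:
  Northeast, Grade 7: (400/5,000) × 64.9 = 5.192
  Northeast, Grade 8: (800/5,000) × 10 = 1.6
  Midwest, Grade 7: (1,900/5,000) × 50.8 = 19.304
  Midwest, Grade 8: (1,000/5,000) × 37.5 = 7.5
  South, Grade 7: (350/5,000) × 46.2 = 3.234
  South, Grade 8: (550/5,000) × 20.6 = 2.266
Post-stratified estimate = 39.096 → 39.1%.

39.1%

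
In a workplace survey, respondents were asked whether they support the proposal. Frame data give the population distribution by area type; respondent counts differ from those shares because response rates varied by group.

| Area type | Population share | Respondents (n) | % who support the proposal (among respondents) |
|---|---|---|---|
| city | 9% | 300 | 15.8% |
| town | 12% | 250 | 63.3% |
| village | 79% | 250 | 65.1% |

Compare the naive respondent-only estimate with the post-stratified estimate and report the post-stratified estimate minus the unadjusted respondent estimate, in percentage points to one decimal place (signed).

Without adjustment, the pooled respondent share is:
  (300/800)×15.8 + (250/800)×63.3 + (250/800)×65.1 = 46.05%
Reweighting by population area type shares:
  0.09×15.8 + 0.12×63.3 + 0.79×65.1 = 60.447%
Difference = 60.447 − 46.05 = 14.397 pp.

+14.4 percentage points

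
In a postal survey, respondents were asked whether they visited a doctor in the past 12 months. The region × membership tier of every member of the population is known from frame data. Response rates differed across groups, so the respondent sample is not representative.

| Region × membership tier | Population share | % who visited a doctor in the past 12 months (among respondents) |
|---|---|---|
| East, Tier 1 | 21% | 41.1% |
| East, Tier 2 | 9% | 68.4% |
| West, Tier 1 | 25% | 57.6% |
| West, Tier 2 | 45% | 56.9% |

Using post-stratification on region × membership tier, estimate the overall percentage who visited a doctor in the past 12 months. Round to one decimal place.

54.8%

Each cell contributes population-share × respondent value:
  East, Tier 1: 0.21 × 41.1 = 8.631
  East, Tier 2: 0.09 × 68.4 = 6.156
  West, Tier 1: 0.25 × 57.6 = 14.4
  West, Tier 2: 0.45 × 56.9 = 25.605
Post-stratified estimate = 54.792 → 54.8%.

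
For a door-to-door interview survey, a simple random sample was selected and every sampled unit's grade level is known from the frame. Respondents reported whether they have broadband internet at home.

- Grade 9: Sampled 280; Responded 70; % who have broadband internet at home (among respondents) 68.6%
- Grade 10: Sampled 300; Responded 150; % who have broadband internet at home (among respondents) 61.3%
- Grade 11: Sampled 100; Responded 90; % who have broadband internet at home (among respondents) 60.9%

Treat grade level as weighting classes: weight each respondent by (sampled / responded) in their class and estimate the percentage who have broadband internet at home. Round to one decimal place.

Class response rates: Grade 9 70/280 = 25%, Grade 10 150/300 = 50%, Grade 11 90/100 = 90%.
Each respondent's weight = sampled/responded in their class; summing within a class gives n_sampled, so:
  Grade 9: 280 × 68.6 = 19,208
  Grade 10: 300 × 61.3 = 18,390
  Grade 11: 100 × 60.9 = 6090
Adjusted estimate = 43,688 / 680 = 64.2471 → 64.2%.

64.2%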